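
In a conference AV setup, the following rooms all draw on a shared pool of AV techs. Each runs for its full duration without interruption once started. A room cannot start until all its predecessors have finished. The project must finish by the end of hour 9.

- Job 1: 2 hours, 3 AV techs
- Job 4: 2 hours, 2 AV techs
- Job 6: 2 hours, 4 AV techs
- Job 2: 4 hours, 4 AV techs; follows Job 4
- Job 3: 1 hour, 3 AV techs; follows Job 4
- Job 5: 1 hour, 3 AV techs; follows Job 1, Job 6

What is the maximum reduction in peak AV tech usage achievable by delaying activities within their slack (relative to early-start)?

Early-start peak: h1:9  h2:9  h3:10  h4:4  h5:4  h6:4  h7:0  h8:0  h9:0 ⇒ 10.
Leveled (Job 1@1, Job 4@1, Job 6@3, Job 2@5, Job 3@9, Job 5@9): h1:5  h2:5  h3:4  h4:4  h5:4  h6:4  h7:4  h8:4  h9:6 ⇒ 6.
Reduction 10 − 6 = 4.

4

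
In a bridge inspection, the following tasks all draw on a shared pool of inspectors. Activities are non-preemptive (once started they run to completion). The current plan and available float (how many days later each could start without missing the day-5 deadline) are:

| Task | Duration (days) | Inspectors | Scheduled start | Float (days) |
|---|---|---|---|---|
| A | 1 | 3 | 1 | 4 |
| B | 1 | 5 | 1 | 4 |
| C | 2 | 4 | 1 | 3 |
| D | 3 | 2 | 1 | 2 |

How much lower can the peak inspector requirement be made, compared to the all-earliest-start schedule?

8

Early-start peak: d1:14  d2:6  d3:2  d4:0  d5:0 ⇒ 14.
Leveled (A@1, B@2, C@3, D@3): d1:3  d2:5  d3:6  d4:6  d5:2 ⇒ 6.
Reduction 14 − 6 = 8.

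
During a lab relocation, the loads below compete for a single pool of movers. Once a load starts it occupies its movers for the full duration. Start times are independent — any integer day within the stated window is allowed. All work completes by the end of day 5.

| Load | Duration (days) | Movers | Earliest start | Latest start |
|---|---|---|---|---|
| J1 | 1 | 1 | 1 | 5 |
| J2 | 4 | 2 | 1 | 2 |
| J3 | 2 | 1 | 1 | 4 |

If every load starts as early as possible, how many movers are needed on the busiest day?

4

Early-start schedule: J1@1, J2@1, J3@1.
Load per day: day 1: 4, day 2: 3, day 3: 2, day 4: 2, day 5: 0.
Peak is 4.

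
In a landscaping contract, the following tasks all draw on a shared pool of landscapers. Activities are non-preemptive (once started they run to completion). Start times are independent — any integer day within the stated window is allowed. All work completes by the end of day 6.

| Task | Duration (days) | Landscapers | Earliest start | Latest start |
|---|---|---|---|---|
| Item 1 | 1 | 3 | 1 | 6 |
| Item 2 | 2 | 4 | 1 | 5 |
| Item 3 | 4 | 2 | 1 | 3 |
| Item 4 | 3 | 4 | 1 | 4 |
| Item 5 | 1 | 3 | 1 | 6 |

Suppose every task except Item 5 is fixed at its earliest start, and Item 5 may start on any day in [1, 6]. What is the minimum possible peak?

Item 5@1: d1:16  d2:10  d3:6  d4:2  d5:0  d6:0 → peak 16
Item 5@2: d1:13  d2:13  d3:6  d4:2  d5:0  d6:0 → peak 13
Item 5@3: d1:13  d2:10  d3:9  d4:2  d5:0  d6:0 → peak 13
Item 5@4: d1:13  d2:10  d3:6  d4:5  d5:0  d6:0 → peak 13
Item 5@5: d1:13  d2:10  d3:6  d4:2  d5:3  d6:0 → peak 13
Item 5@6: d1:13  d2:10  d3:6  d4:2  d5:0  d6:3 → peak 13
Best is Item 5@2, peak 13.

13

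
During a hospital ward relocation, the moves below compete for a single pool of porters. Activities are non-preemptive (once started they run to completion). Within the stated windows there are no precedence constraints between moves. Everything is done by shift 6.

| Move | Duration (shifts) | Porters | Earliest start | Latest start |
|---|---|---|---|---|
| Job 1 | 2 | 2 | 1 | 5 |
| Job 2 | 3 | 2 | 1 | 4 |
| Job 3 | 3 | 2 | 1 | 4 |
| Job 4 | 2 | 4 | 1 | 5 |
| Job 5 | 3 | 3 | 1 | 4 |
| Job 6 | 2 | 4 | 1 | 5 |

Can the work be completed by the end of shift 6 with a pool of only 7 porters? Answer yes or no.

The minimum achievable peak is 8; 7 < 8, so no feasible schedule stays within the cap.

no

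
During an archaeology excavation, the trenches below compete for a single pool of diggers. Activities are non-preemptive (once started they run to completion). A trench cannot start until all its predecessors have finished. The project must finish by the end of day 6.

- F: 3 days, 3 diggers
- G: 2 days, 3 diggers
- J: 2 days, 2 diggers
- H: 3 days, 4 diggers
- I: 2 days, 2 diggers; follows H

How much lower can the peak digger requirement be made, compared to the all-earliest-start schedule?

5

Early-start peak: d1:12  d2:12  d3:7  d4:2  d5:2  d6:0 ⇒ 12.
Leveled (F@1, G@4, J@4, H@1, I@4): d1:7  d2:7  d3:7  d4:7  d5:7  d6:0 ⇒ 7.
Reduction 12 − 7 = 5.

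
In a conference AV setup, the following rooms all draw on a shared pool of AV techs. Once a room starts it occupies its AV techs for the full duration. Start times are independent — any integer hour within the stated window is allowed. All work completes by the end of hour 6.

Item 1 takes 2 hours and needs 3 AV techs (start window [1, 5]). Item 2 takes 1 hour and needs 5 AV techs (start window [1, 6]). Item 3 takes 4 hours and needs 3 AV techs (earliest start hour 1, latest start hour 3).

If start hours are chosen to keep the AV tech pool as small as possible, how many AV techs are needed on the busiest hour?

Early-start (Item 1@1, Item 2@1, Item 3@1) gives peak 11: h1:11  h2:6  h3:3  h4:3  h5:0  h6:0.
Shift Item 2→5.
Schedule Item 1@1, Item 2@5, Item 3@1: h1:6  h2:6  h3:3  h4:3  h5:5  h6:0 — peak 6.

6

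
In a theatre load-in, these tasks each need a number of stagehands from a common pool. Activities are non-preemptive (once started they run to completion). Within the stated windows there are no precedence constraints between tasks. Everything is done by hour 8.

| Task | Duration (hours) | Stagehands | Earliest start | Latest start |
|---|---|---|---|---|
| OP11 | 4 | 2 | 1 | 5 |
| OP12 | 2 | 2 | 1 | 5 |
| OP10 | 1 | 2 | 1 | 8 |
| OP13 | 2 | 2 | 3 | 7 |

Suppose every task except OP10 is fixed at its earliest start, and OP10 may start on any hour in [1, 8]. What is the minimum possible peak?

4

OP10@1: h1:6  h2:4  h3:4  h4:4  h5:0  h6:0  h7:0  h8:0 → peak 6
OP10@2: h1:4  h2:6  h3:4  h4:4  h5:0  h6:0  h7:0  h8:0 → peak 6
OP10@3: h1:4  h2:4  h3:6  h4:4  h5:0  h6:0  h7:0  h8:0 → peak 6
OP10@4: h1:4  h2:4  h3:4  h4:6  h5:0  h6:0  h7:0  h8:0 → peak 6
OP10@5: h1:4  h2:4  h3:4  h4:4  h5:2  h6:0  h7:0  h8:0 → peak 4
OP10@6: h1:4  h2:4  h3:4  h4:4  h5:0  h6:2  h7:0  h8:0 → peak 4
OP10@7: h1:4  h2:4  h3:4  h4:4  h5:0  h6:0  h7:2  h8:0 → peak 4
OP10@8: h1:4  h2:4  h3:4  h4:4  h5:0  h6:0  h7:0  h8:2 → peak 4
Best is OP10@5, peak 4.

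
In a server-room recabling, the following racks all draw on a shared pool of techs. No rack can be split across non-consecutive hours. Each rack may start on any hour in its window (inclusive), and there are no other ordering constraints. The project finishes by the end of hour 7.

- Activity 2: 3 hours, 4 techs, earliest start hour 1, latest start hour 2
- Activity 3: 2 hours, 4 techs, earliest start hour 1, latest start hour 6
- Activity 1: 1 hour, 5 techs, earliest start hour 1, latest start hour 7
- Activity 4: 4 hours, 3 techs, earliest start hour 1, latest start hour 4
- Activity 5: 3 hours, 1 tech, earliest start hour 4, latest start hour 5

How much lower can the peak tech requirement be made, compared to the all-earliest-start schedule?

9

Early-start peak: h1:16  h2:11  h3:7  h4:4  h5:1  h6:1  h7:0 ⇒ 16.
Leveled (Activity 2@1, Activity 3@4, Activity 1@6, Activity 4@1, Activity 5@5): h1:7  h2:7  h3:7  h4:7  h5:5  h6:6  h7:1 ⇒ 7.
Reduction 16 − 7 = 9.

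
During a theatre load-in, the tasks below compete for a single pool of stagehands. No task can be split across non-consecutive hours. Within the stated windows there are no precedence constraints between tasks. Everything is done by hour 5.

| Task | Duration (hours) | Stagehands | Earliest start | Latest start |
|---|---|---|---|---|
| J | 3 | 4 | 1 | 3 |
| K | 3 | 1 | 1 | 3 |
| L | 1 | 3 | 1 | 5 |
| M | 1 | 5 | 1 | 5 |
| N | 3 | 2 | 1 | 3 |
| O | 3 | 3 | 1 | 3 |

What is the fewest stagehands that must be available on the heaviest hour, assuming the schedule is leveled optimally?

Early-start (J@1, K@1, L@1, M@1, N@1, O@1) gives peak 18: h1:18  h2:10  h3:10  h4:0  h5:0.
Shift M→2, N→3, O→3.
Schedule J@1, K@1, L@1, M@2, N@3, O@3: h1:8  h2:10  h3:10  h4:5  h5:5 — peak 10.

10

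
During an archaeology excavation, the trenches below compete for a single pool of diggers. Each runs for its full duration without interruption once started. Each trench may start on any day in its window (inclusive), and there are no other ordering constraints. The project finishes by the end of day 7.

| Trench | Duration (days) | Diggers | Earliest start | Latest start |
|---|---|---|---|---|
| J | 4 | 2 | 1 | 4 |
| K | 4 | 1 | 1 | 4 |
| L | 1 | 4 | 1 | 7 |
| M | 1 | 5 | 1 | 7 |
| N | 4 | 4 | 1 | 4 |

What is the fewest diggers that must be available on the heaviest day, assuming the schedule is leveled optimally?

7

Early-start (J@1, K@1, L@1, M@1, N@1) gives peak 16: d1:16  d2:7  d3:7  d4:7  d5:0  d6:0  d7:0.
Shift M→6, N→2.
Schedule J@1, K@1, L@1, M@6, N@2: d1:7  d2:7  d3:7  d4:7  d5:4  d6:5  d7:0 — peak 7.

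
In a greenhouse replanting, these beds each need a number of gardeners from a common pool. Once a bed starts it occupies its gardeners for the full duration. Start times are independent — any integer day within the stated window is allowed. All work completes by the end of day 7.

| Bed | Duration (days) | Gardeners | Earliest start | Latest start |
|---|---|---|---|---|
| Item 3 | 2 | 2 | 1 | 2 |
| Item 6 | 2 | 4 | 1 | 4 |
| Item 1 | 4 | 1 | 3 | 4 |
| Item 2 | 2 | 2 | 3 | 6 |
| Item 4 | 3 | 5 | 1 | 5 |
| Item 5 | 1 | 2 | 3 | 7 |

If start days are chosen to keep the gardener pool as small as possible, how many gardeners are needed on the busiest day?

6

Early-start (Item 3@1, Item 6@1, Item 1@3, Item 2@3, Item 4@1, Item 5@3) gives peak 11: d1:11  d2:11  d3:10  d4:3  d5:1  d6:1  d7:0.
Shift Item 4→5.
Schedule Item 3@1, Item 6@1, Item 1@3, Item 2@3, Item 4@5, Item 5@3: d1:6  d2:6  d3:5  d4:3  d5:6  d6:6  d7:5 — peak 6.
Total gardener-days = 37 over 7 days ⇒ peak ≥ ⌈37/7⌉ = 6, so 6 is optimal.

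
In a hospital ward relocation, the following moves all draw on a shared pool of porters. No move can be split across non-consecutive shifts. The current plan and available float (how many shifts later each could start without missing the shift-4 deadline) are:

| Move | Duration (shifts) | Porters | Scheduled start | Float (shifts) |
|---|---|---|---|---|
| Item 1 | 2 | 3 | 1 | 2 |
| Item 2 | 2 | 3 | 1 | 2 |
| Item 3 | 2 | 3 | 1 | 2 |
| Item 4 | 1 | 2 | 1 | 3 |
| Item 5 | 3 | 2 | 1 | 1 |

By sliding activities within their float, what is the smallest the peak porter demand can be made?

Early-start (Item 1@1, Item 2@1, Item 3@1, Item 4@1, Item 5@1) gives peak 13: s1:13  s2:11  s3:2  s4:0.
Shift Item 3→3, Item 5→2.
Schedule Item 1@1, Item 2@1, Item 3@3, Item 4@1, Item 5@2: s1:8  s2:8  s3:5  s4:5 — peak 8.

8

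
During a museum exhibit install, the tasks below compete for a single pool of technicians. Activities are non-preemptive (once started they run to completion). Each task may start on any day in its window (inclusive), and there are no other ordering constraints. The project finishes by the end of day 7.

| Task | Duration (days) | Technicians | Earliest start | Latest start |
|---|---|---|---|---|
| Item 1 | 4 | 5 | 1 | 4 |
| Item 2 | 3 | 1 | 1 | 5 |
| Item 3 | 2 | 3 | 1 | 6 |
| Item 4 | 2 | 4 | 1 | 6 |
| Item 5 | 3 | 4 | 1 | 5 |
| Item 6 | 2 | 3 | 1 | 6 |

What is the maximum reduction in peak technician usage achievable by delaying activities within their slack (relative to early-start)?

Early-start peak: d1:20  d2:20  d3:10  d4:5  d5:0  d6:0  d7:0 ⇒ 20.
Leveled (Item 1@1, Item 2@1, Item 3@1, Item 4@4, Item 5@5, Item 6@6): d1:9  d2:9  d3:6  d4:9  d5:8  d6:7  d7:7 ⇒ 9.
Reduction 20 − 9 = 11.

11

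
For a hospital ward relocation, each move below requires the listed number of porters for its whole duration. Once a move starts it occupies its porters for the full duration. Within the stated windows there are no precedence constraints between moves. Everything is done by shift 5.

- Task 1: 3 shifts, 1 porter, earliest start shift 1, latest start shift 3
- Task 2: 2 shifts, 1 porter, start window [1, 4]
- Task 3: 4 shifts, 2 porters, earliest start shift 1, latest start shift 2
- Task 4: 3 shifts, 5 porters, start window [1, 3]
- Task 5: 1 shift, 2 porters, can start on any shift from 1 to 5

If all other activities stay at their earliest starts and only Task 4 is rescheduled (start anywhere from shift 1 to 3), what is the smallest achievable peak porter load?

8

Task 4@1: s1:11  s2:9  s3:8  s4:2  s5:0 → peak 11
Task 4@2: s1:6  s2:9  s3:8  s4:7  s5:0 → peak 9
Task 4@3: s1:6  s2:4  s3:8  s4:7  s5:5 → peak 8
Best is Task 4@3, peak 8.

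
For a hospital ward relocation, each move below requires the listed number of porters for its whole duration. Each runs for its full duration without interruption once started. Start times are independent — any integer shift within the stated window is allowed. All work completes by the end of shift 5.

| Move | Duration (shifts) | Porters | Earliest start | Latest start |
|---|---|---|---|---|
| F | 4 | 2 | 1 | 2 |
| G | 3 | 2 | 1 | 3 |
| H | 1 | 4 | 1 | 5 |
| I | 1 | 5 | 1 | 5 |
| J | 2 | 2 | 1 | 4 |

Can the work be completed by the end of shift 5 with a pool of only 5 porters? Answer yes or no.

no

Total porter-shifts = 27; over 5 shifts the average is 27/5 > 5, so some shift must exceed 5.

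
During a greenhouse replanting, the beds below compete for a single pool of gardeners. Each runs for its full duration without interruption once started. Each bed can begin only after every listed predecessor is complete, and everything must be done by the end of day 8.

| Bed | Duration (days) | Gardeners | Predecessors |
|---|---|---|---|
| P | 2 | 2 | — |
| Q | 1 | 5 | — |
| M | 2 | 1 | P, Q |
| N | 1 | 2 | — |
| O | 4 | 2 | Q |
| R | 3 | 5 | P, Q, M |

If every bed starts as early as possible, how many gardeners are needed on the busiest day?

Early-start schedule: P@1, Q@1, M@3, N@1, O@2, R@5.
Load per day: day 1: 9, day 2: 4, day 3: 3, day 4: 3, day 5: 7, day 6: 5, day 7: 5, day 8: 0.
Peak is 9.

9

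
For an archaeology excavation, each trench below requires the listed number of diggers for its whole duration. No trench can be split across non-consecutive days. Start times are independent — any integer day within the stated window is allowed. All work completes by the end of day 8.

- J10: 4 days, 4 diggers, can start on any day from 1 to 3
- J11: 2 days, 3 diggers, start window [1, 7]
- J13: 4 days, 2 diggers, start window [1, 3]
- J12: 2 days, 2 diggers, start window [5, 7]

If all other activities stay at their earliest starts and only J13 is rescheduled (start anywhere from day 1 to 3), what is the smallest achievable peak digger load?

J13@1: d1:9  d2:9  d3:6  d4:6  d5:2  d6:2  d7:0  d8:0 → peak 9
J13@2: d1:7  d2:9  d3:6  d4:6  d5:4  d6:2  d7:0  d8:0 → peak 9
J13@3: d1:7  d2:7  d3:6  d4:6  d5:4  d6:4  d7:0  d8:0 → peak 7
Best is J13@3, peak 7.

7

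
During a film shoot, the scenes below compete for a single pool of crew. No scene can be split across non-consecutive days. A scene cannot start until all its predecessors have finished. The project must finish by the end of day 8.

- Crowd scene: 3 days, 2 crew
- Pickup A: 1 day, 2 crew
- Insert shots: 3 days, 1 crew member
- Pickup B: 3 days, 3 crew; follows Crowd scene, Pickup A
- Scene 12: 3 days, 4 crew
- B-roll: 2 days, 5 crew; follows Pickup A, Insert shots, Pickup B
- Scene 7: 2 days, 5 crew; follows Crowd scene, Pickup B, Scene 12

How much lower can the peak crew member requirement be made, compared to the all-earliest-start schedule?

0

Early-start peak: d1:9  d2:7  d3:7  d4:3  d5:3  d6:3  d7:10  d8:10 ⇒ 10.
Leveled (Crowd scene@1, Pickup A@1, Insert shots@1, Pickup B@4, Scene 12@1, B-roll@7, Scene 7@7): d1:9  d2:7  d3:7  d4:3  d5:3  d6:3  d7:10  d8:10 ⇒ 10.
Reduction 10 − 10 = 0.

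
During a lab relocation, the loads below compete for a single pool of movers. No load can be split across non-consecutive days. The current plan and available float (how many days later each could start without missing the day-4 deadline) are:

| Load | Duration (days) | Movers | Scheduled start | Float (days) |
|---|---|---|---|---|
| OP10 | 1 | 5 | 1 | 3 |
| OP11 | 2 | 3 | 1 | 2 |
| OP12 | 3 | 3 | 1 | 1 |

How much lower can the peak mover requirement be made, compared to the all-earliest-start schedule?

5

Early-start peak: d1:11  d2:6  d3:3  d4:0 ⇒ 11.
Leveled (OP10@1, OP11@2, OP12@2): d1:5  d2:6  d3:6  d4:3 ⇒ 6.
Reduction 11 − 6 = 5.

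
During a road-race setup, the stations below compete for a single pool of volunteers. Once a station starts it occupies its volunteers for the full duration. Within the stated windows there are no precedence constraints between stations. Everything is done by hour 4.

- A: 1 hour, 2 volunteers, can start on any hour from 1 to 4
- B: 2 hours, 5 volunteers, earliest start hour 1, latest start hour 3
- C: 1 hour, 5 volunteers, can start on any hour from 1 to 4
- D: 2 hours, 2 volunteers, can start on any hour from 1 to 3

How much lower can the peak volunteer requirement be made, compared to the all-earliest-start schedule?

Early-start peak: h1:14  h2:7  h3:0  h4:0 ⇒ 14.
Leveled (A@1, B@1, C@3, D@2): h1:7  h2:7  h3:7  h4:0 ⇒ 7.
Reduction 14 − 7 = 7.

7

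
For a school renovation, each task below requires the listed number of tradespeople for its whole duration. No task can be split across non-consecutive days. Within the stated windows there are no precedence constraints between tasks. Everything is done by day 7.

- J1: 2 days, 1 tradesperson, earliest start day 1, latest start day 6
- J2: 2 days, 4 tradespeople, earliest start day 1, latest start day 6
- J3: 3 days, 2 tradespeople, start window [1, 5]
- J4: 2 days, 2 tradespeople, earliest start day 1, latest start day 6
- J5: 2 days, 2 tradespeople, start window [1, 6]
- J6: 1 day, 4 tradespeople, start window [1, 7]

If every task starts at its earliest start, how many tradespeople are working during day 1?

15

At early start, day 1 has: J1, J2, J3, J4, J5, J6.
Demand: 1 + 4 + 2 + 2 + 2 + 4 = 15.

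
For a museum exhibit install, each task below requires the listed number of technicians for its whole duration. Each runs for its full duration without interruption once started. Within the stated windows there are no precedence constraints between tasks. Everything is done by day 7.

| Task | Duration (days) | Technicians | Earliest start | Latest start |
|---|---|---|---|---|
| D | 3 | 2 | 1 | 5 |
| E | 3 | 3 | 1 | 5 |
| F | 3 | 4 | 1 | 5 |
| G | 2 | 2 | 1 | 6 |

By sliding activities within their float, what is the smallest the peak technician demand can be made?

Early-start (D@1, E@1, F@1, G@1) gives peak 11: d1:11  d2:11  d3:9  d4:0  d5:0  d6:0  d7:0.
Shift F→4, G→4.
Schedule D@1, E@1, F@4, G@4: d1:5  d2:5  d3:5  d4:6  d5:6  d6:4  d7:0 — peak 6.

6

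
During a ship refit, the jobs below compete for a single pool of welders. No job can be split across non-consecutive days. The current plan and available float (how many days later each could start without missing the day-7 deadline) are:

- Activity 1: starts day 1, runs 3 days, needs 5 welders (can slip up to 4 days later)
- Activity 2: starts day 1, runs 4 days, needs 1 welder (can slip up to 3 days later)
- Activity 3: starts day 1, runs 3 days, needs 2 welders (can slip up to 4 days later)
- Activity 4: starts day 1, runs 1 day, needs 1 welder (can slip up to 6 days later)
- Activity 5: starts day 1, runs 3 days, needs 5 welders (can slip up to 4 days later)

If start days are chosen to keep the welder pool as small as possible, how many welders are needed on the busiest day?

7

Early-start (Activity 1@1, Activity 2@1, Activity 3@1, Activity 4@1, Activity 5@1) gives peak 14: d1:14  d2:13  d3:13  d4:1  d5:0  d6:0  d7:0.
Shift Activity 3→4, Activity 5→5.
Schedule Activity 1@1, Activity 2@1, Activity 3@4, Activity 4@1, Activity 5@5: d1:7  d2:6  d3:6  d4:3  d5:7  d6:7  d7:5 — peak 7.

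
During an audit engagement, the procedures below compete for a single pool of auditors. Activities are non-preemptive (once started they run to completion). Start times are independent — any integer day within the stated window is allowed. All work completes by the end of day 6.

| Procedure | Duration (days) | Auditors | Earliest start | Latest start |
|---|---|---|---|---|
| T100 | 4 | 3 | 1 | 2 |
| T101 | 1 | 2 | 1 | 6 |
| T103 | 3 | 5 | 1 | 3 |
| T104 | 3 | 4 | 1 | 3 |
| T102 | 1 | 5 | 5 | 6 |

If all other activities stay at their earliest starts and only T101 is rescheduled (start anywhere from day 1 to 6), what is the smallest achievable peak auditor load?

T101@1: d1:14  d2:12  d3:12  d4:3  d5:5  d6:0 → peak 14
T101@2: d1:12  d2:14  d3:12  d4:3  d5:5  d6:0 → peak 14
T101@3: d1:12  d2:12  d3:14  d4:3  d5:5  d6:0 → peak 14
T101@4: d1:12  d2:12  d3:12  d4:5  d5:5  d6:0 → peak 12
T101@5: d1:12  d2:12  d3:12  d4:3  d5:7  d6:0 → peak 12
T101@6: d1:12  d2:12  d3:12  d4:3  d5:5  d6:2 → peak 12
Best is T101@4, peak 12.

12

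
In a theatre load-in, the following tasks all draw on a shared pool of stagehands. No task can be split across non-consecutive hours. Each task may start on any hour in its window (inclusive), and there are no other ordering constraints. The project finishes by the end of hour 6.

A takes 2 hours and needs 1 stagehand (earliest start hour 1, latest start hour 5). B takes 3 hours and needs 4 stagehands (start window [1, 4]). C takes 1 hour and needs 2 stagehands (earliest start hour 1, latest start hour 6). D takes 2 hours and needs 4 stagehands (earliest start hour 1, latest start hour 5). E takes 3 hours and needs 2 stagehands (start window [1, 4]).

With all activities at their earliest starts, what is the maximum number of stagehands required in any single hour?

Early-start schedule: A@1, B@1, C@1, D@1, E@1.
Load per hour: hour 1: 13, hour 2: 11, hour 3: 6, hour 4: 0, hour 5: 0, hour 6: 0.
Peak is 13.

13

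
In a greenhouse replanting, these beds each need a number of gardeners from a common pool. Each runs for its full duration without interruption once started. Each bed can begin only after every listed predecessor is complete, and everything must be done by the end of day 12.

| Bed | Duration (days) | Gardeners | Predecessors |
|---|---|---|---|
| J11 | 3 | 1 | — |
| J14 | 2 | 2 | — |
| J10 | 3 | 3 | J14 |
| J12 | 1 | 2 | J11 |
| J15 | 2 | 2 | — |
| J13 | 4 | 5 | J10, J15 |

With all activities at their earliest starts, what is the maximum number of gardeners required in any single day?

5

Early-start schedule: J11@1, J14@1, J10@3, J12@4, J15@1, J13@6.
Load per day: day 1: 5, day 2: 5, day 3: 4, day 4: 5, day 5: 3, day 6: 5, day 7: 5, day 8: 5, day 9: 5, day 10: 0, day 11: 0, day 12: 0.
Peak is 5.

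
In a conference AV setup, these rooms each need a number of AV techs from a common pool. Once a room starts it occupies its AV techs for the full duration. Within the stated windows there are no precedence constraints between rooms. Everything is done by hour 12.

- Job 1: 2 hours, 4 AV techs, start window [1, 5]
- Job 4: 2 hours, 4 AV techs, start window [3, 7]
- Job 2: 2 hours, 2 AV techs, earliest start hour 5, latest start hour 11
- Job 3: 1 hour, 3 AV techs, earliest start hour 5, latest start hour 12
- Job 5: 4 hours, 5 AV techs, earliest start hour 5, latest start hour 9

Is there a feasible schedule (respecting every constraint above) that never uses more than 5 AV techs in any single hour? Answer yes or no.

yes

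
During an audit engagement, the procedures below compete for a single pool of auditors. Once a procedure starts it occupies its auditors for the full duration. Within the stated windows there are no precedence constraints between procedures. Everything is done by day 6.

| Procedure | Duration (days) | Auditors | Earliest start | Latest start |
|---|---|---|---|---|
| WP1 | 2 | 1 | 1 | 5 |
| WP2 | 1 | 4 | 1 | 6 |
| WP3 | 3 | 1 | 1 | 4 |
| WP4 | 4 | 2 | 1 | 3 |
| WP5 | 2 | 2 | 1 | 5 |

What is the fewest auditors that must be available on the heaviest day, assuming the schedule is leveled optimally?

4

Early-start (WP1@1, WP2@1, WP3@1, WP4@1, WP5@1) gives peak 10: d1:10  d2:6  d3:3  d4:2  d5:0  d6:0.
Shift WP2→6, WP5→4.
Schedule WP1@1, WP2@6, WP3@1, WP4@1, WP5@4: d1:4  d2:4  d3:3  d4:4  d5:2  d6:4 — peak 4.
Total auditor-days = 21 over 6 days ⇒ peak ≥ ⌈21/6⌉ = 4, so 4 is optimal.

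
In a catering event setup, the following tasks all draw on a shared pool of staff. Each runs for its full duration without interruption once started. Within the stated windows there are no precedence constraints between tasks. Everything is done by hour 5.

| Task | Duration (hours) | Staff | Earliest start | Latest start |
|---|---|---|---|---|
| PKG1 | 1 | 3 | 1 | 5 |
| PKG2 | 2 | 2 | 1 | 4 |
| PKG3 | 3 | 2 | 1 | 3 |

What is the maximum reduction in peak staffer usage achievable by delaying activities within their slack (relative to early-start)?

Early-start peak: h1:7  h2:4  h3:2  h4:0  h5:0 ⇒ 7.
Leveled (PKG1@1, PKG2@2, PKG3@2): h1:3  h2:4  h3:4  h4:2  h5:0 ⇒ 4.
Reduction 7 − 4 = 3.

3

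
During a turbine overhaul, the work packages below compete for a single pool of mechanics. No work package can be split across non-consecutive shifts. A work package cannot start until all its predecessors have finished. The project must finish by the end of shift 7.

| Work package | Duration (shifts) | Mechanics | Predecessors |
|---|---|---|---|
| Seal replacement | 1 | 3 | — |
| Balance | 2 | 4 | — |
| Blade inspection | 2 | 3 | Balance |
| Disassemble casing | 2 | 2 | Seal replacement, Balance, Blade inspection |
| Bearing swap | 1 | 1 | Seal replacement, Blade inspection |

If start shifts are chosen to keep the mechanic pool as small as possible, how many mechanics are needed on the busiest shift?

4

Early-start (Seal replacement@1, Balance@1, Blade inspection@3, Disassemble casing@5, Bearing swap@5) gives peak 7: s1:7  s2:4  s3:3  s4:3  s5:3  s6:2  s7:0.
Shift Balance→2, Blade inspection→4, Disassemble casing→6, Bearing swap→6.
Schedule Seal replacement@1, Balance@2, Blade inspection@4, Disassemble casing@6, Bearing swap@6: s1:3  s2:4  s3:4  s4:3  s5:3  s6:3  s7:2 — peak 4.
Total mechanic-shifts = 22 over 7 shifts ⇒ peak ≥ ⌈22/7⌉ = 4, so 4 is optimal.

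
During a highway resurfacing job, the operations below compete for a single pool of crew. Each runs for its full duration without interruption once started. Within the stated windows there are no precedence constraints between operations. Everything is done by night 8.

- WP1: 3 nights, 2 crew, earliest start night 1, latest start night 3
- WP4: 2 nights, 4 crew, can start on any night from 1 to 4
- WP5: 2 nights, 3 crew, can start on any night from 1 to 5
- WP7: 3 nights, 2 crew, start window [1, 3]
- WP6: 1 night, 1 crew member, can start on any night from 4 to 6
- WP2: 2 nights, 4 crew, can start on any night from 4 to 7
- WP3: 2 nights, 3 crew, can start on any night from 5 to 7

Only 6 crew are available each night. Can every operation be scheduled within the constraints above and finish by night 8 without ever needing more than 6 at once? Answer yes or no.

no

The minimum achievable peak is 7; 6 < 7, so no feasible schedule stays within the cap.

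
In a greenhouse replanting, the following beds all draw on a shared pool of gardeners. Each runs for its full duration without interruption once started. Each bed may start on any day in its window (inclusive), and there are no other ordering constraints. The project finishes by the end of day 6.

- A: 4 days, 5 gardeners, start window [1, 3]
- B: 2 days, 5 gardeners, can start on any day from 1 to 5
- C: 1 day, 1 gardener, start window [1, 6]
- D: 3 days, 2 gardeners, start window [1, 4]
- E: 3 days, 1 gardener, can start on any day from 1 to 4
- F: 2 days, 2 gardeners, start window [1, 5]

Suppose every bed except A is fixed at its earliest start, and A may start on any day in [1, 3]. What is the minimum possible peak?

11

A@1: d1:16  d2:15  d3:8  d4:5  d5:0  d6:0 → peak 16
A@2: d1:11  d2:15  d3:8  d4:5  d5:5  d6:0 → peak 15
A@3: d1:11  d2:10  d3:8  d4:5  d5:5  d6:5 → peak 11
Best is A@3, peak 11.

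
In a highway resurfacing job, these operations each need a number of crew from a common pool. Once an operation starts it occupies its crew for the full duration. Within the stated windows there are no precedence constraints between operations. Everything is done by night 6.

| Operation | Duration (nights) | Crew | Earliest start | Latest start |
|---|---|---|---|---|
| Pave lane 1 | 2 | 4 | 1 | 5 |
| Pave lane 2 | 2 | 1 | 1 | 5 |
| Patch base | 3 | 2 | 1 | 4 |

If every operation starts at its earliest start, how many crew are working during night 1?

7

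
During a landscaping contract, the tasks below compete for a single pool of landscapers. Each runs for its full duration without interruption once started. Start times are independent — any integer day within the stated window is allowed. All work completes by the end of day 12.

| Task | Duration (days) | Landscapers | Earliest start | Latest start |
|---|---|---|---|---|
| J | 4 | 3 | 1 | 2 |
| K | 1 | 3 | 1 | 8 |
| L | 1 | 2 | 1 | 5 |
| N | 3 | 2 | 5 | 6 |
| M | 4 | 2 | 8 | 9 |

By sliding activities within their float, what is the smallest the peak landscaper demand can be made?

4

Early-start (J@1, K@1, L@1, N@5, M@8) gives peak 8: d1:8  d2:3  d3:3  d4:3  d5:2  d6:2  d7:2  d8:2  d9:2  d10:2  d11:2  d12:0.
Shift K→8, L→5, M→9.
Schedule J@1, K@8, L@5, N@5, M@9: d1:3  d2:3  d3:3  d4:3  d5:4  d6:2  d7:2  d8:3  d9:2  d10:2  d11:2  d12:2 — peak 4.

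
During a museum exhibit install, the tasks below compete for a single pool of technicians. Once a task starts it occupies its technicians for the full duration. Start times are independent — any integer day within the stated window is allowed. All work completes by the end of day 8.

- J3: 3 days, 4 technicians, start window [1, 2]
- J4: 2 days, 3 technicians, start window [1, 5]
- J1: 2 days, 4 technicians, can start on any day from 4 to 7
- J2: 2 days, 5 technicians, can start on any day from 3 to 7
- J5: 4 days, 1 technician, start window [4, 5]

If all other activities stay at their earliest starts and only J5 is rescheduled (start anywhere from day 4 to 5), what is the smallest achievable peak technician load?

9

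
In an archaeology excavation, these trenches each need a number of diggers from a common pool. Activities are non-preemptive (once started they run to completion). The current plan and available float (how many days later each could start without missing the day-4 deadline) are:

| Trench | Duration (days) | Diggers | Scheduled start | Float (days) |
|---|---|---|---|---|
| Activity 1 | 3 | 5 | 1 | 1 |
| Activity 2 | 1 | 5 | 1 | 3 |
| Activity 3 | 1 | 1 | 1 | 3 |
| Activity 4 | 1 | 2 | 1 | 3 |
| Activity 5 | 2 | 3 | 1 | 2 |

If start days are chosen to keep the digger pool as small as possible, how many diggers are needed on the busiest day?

Early-start (Activity 1@1, Activity 2@1, Activity 3@1, Activity 4@1, Activity 5@1) gives peak 16: d1:16  d2:8  d3:5  d4:0.
Shift Activity 2→4, Activity 5→2.
Schedule Activity 1@1, Activity 2@4, Activity 3@1, Activity 4@1, Activity 5@2: d1:8  d2:8  d3:8  d4:5 — peak 8.
Total digger-days = 29 over 4 days ⇒ peak ≥ ⌈29/4⌉ = 8, so 8 is optimal.

8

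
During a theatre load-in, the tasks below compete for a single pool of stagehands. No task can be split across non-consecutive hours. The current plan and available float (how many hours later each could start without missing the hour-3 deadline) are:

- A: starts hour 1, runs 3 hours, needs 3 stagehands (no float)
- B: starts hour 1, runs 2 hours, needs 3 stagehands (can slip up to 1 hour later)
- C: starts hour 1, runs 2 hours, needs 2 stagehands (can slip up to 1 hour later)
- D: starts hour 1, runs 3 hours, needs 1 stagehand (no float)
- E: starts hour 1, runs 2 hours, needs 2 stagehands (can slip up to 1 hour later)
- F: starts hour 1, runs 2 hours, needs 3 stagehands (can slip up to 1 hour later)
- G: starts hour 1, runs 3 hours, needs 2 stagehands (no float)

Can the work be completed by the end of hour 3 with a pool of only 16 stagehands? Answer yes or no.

yes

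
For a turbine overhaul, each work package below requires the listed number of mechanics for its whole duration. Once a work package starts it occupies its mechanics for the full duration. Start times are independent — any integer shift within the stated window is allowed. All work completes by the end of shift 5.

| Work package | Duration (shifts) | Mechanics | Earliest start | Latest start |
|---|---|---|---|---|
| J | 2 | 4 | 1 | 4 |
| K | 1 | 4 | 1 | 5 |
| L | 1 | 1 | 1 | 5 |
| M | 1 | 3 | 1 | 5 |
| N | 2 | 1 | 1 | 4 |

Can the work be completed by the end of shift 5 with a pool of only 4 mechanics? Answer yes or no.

Schedule J@1, K@3, L@4, M@5, N@4: s1:4  s2:4  s3:4  s4:2  s5:4 — peak 4 ≤ 4.

yes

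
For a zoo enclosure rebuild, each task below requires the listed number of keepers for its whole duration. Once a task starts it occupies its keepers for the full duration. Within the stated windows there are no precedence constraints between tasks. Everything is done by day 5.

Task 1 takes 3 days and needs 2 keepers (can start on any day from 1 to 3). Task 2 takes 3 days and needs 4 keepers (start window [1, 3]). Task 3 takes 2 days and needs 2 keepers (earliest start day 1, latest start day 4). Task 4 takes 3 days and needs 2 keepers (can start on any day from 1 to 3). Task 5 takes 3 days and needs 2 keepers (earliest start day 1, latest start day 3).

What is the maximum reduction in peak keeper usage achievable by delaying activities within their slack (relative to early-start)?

Early-start peak: d1:12  d2:12  d3:10  d4:0  d5:0 ⇒ 12.
Leveled (Task 1@1, Task 2@1, Task 3@1, Task 4@1, Task 5@3): d1:10  d2:10  d3:10  d4:2  d5:2 ⇒ 10.
Reduction 12 − 10 = 2.

2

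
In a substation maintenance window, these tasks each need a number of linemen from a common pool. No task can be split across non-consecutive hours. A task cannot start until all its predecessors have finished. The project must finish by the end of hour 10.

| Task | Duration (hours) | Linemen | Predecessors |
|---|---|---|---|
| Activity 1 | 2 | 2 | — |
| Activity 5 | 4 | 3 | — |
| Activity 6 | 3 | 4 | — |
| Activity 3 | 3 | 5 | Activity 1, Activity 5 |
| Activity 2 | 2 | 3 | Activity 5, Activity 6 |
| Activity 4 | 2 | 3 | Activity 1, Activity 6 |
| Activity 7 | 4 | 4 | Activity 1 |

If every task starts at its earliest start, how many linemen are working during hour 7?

At early start, hour 7 has: Activity 3.
Demand: 5 = 5.

5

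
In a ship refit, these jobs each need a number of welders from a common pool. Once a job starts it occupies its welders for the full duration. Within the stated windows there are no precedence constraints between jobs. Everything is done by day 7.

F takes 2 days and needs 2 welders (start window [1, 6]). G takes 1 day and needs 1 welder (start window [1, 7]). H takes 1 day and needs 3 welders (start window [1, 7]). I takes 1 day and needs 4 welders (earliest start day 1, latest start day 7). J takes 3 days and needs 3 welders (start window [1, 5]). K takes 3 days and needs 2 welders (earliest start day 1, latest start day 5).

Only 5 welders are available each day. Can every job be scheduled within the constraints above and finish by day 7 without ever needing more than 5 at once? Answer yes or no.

yes

Schedule F@1, G@1, H@2, I@3, J@4, K@4: d1:3  d2:5  d3:4  d4:5  d5:5  d6:5  d7:0 — peak 5 ≤ 5.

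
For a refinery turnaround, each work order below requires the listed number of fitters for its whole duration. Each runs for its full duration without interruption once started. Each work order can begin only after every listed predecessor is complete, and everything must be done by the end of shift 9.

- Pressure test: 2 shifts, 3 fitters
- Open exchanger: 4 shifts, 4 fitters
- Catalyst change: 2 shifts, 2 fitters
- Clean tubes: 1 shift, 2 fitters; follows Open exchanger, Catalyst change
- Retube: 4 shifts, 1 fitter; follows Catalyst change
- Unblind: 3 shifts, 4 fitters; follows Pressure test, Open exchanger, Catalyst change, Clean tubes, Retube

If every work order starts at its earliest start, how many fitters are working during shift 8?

At early start, shift 8 has: Unblind.
Demand: 4 = 4.

4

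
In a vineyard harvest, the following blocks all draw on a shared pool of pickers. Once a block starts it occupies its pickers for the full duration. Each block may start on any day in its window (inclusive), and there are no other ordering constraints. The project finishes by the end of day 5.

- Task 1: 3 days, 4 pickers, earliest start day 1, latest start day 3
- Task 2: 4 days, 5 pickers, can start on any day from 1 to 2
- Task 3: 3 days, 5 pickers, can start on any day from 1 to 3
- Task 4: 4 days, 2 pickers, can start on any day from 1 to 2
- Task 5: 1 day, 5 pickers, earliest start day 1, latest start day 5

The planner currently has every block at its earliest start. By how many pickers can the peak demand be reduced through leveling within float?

5

Early-start peak: d1:21  d2:16  d3:16  d4:7  d5:0 ⇒ 21.
Leveled (Task 1@1, Task 2@1, Task 3@1, Task 4@1, Task 5@4): d1:16  d2:16  d3:16  d4:12  d5:0 ⇒ 16.
Reduction 21 − 16 = 5.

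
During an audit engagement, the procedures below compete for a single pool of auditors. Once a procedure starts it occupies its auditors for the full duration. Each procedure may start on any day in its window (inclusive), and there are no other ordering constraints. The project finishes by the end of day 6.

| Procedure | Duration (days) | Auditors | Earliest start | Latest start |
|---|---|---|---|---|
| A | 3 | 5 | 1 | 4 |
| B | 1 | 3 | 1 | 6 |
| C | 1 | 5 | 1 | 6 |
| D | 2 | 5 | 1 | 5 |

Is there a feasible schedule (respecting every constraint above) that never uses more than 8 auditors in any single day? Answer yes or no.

yes

Schedule A@1, B@1, C@4, D@5: d1:8  d2:5  d3:5  d4:5  d5:5  d6:5 — peak 8 ≤ 8.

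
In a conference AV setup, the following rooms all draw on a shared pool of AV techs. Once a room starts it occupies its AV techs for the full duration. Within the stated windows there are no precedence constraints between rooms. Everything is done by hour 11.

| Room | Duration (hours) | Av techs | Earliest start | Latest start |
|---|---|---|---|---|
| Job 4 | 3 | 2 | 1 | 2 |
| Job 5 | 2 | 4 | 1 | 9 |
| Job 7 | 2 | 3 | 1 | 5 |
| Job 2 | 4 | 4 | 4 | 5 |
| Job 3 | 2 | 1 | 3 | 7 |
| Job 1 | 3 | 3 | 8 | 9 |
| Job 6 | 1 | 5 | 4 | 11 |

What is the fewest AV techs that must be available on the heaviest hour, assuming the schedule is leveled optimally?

7

Early-start (Job 4@1, Job 5@1, Job 7@1, Job 2@4, Job 3@3, Job 1@8, Job 6@4) gives peak 10: h1:9  h2:9  h3:3  h4:10  h5:4  h6:4  h7:4  h8:3  h9:3  h10:3  h11:0.
Shift Job 7→3, Job 3→5, Job 6→11.
Schedule Job 4@1, Job 5@1, Job 7@3, Job 2@4, Job 3@5, Job 1@8, Job 6@11: h1:6  h2:6  h3:5  h4:7  h5:5  h6:5  h7:4  h8:3  h9:3  h10:3  h11:5 — peak 7.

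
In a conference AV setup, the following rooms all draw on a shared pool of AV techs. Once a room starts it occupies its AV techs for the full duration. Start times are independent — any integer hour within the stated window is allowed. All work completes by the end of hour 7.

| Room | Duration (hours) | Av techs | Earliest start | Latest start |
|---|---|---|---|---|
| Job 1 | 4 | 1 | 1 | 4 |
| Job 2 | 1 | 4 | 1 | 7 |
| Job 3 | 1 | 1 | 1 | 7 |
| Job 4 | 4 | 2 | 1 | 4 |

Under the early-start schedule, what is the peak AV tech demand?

8

Early-start schedule: Job 1@1, Job 2@1, Job 3@1, Job 4@1.
Load per hour: hour 1: 8, hour 2: 3, hour 3: 3, hour 4: 3, hour 5: 0, hour 6: 0, hour 7: 0.
Peak is 8.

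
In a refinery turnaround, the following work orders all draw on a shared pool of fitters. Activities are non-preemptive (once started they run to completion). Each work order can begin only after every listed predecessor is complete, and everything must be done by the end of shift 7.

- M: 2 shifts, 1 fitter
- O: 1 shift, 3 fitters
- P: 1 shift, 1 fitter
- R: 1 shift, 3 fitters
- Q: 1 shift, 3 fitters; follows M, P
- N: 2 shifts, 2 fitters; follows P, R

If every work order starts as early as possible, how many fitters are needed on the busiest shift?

8

Early-start schedule: M@1, O@1, P@1, R@1, Q@3, N@2.
Load per shift: shift 1: 8, shift 2: 3, shift 3: 5, shift 4: 0, shift 5: 0, shift 6: 0, shift 7: 0.
Peak is 8.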